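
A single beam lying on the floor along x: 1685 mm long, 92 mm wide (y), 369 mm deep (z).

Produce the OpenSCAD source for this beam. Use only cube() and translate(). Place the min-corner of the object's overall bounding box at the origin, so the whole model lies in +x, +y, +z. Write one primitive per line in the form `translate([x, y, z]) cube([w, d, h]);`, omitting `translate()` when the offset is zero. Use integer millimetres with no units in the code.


cube([1685, 92, 369]);


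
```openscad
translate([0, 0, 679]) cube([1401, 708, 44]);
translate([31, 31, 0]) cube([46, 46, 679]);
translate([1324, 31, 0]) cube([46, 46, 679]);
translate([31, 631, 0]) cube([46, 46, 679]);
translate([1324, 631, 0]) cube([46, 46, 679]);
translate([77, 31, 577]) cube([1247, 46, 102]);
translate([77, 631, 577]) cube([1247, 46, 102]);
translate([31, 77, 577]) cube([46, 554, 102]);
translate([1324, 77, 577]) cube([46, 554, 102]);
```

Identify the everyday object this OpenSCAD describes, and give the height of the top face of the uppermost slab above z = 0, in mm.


A table. The table height is 723 mm.

A 1401×708×44 slab sits at z = 679 on four 46 mm square posts — a table. The top surface is at 679 + 44 = 723 mm.


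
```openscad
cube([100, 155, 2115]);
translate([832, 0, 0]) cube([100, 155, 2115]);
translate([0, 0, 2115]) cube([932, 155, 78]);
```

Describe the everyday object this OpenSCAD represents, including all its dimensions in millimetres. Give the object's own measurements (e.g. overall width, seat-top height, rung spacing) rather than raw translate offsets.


A door frame. The clear opening is 732 mm wide and 2115 mm high. Two 100 mm wide jambs, 155 mm deep, stand either side of the opening from the floor to the top of the opening. A 78 mm thick head sits across the top of both jambs, spanning the full outside width of the frame.


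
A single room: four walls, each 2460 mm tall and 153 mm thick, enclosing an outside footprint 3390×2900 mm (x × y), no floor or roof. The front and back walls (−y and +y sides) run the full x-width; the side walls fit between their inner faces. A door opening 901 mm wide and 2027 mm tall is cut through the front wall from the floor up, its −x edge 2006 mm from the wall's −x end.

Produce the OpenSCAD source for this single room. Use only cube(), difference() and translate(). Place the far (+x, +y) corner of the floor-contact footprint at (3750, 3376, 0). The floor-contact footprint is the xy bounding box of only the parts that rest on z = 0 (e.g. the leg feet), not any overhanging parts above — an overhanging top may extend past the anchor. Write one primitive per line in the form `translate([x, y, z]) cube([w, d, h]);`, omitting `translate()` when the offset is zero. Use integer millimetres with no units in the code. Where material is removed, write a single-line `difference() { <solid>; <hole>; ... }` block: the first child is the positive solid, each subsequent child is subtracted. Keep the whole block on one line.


difference() { translate([360, 476, 0]) cube([3390, 153, 2460]); translate([2366, 476, 0]) cube([901, 153, 2027]); }
translate([360, 3223, 0]) cube([3390, 153, 2460]);
translate([360, 629, 0]) cube([153, 2594, 2460]);
translate([3597, 629, 0]) cube([153, 2594, 2460]);


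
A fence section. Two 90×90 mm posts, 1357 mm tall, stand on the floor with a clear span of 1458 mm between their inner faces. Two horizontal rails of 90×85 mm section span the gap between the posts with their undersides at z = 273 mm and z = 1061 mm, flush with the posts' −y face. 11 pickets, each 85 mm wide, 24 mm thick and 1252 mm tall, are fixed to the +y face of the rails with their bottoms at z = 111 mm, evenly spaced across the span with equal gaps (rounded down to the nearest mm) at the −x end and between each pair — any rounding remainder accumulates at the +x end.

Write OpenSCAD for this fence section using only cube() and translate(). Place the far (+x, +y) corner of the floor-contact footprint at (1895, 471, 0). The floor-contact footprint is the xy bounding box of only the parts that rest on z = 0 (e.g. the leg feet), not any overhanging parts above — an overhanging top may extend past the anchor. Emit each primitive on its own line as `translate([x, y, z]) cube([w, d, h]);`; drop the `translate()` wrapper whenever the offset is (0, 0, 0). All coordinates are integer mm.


translate([257, 381, 0]) cube([90, 90, 1357]);
translate([1805, 381, 0]) cube([90, 90, 1357]);
translate([347, 381, 273]) cube([1458, 90, 85]);
translate([347, 381, 1061]) cube([1458, 90, 85]);
translate([390, 471, 111]) cube([85, 24, 1252]);
translate([518, 471, 111]) cube([85, 24, 1252]);
translate([646, 471, 111]) cube([85, 24, 1252]);
translate([774, 471, 111]) cube([85, 24, 1252]);
translate([902, 471, 111]) cube([85, 24, 1252]);
translate([1030, 471, 111]) cube([85, 24, 1252]);
translate([1158, 471, 111]) cube([85, 24, 1252]);
translate([1286, 471, 111]) cube([85, 24, 1252]);
translate([1414, 471, 111]) cube([85, 24, 1252]);
translate([1542, 471, 111]) cube([85, 24, 1252]);
translate([1670, 471, 111]) cube([85, 24, 1252]);


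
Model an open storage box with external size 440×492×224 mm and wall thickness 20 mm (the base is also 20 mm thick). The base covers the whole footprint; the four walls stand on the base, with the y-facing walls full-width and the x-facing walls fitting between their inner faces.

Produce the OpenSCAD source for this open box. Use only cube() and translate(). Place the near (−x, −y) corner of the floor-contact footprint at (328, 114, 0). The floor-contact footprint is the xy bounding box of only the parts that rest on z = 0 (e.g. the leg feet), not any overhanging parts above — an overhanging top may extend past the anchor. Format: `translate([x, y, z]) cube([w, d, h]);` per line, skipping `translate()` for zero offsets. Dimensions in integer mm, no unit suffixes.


translate([328, 114, 0]) cube([440, 492, 20]);
translate([328, 114, 20]) cube([440, 20, 204]);
translate([328, 586, 20]) cube([440, 20, 204]);
translate([328, 134, 20]) cube([20, 452, 204]);
translate([748, 134, 20]) cube([20, 452, 204]);


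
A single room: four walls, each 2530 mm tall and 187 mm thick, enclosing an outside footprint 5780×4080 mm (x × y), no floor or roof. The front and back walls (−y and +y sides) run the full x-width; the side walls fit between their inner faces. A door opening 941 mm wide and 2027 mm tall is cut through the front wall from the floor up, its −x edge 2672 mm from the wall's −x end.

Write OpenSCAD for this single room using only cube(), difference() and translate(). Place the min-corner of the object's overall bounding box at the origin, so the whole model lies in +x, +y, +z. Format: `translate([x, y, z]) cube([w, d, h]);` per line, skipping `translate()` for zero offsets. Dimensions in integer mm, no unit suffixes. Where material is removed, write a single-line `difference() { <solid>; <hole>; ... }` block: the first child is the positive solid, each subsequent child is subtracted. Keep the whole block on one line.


difference() { cube([5780, 187, 2530]); translate([2672, 0, 0]) cube([941, 187, 2027]); }
translate([0, 3893, 0]) cube([5780, 187, 2530]);
translate([0, 187, 0]) cube([187, 3706, 2530]);
translate([5593, 187, 0]) cube([187, 3706, 2530]);


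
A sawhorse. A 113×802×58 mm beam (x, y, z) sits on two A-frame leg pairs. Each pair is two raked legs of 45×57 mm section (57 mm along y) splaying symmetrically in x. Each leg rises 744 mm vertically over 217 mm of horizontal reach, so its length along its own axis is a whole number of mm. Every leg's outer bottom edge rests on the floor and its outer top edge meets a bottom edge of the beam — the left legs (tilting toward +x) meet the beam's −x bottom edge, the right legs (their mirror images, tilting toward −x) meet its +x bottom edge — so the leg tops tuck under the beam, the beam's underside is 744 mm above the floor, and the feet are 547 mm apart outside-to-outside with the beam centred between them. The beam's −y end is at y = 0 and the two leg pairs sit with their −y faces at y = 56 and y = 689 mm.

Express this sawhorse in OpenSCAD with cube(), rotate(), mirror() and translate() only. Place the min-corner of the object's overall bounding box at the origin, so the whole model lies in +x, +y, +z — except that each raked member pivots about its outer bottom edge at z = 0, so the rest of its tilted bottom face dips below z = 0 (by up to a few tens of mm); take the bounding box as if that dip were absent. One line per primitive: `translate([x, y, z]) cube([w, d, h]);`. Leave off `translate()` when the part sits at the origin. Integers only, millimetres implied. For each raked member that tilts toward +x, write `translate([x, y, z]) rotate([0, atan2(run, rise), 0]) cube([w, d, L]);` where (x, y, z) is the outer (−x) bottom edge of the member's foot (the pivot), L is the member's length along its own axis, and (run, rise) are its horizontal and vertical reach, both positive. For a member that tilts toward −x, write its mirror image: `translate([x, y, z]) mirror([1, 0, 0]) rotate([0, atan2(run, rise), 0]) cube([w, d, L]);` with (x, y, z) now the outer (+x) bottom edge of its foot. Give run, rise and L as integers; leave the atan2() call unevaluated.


// leg length = √(217² + 744²) = 775
// right-leg outer foot x = 2·217 + 113 = 547
// beam min-corner = (217, 0, 744)
translate([217, 0, 744]) cube([113, 802, 58]);
translate([0, 56, 0]) rotate([0, atan2(217, 744), 0]) cube([45, 57, 775]);
translate([547, 56, 0]) mirror([1, 0, 0]) rotate([0, atan2(217, 744), 0]) cube([45, 57, 775]);
translate([0, 689, 0]) rotate([0, atan2(217, 744), 0]) cube([45, 57, 775]);
translate([547, 689, 0]) mirror([1, 0, 0]) rotate([0, atan2(217, 744), 0]) cube([45, 57, 775]);


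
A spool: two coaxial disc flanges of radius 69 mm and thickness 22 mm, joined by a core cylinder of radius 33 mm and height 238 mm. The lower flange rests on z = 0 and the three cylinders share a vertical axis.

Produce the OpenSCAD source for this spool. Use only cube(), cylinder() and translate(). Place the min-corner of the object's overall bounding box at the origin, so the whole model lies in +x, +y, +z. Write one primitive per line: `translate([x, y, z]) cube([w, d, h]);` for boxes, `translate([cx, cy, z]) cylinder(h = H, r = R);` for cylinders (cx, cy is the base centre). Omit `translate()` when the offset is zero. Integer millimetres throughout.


translate([69, 69, 0]) cylinder(h = 22, r = 69);
translate([69, 69, 22]) cylinder(h = 238, r = 33);
translate([69, 69, 260]) cylinder(h = 22, r = 69);


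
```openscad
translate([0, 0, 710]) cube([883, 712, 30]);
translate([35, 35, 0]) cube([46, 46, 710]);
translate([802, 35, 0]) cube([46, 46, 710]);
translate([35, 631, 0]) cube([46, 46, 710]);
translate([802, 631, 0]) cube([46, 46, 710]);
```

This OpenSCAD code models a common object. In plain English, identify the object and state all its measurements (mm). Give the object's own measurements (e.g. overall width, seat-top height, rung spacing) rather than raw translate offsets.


A rectangular dining table. The top is 883×712×30 mm with its upper surface at z = 740 mm. It stands on four 46×46 mm square legs, each inset 35 mm from the nearest pair of top edges, running from the floor to the underside of the top.


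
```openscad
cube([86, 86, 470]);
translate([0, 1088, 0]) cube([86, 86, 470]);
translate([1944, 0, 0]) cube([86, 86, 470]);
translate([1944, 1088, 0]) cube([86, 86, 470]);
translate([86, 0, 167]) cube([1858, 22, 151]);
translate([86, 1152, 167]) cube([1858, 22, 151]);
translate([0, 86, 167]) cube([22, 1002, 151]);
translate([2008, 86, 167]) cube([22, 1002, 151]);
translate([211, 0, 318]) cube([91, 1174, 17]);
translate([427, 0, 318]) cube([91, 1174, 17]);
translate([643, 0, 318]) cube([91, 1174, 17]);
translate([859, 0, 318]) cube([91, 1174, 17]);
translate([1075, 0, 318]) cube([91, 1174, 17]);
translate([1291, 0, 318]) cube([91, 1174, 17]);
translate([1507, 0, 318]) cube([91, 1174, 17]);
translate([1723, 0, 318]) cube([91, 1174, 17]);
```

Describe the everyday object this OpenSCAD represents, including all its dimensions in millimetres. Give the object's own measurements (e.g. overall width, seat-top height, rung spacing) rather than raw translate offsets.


A bed frame 2030 mm long (x) by 1174 mm wide (y). Four 86×86 mm corner posts, 470 mm tall, at the corners of the footprint. Four rails of 22 mm thickness and 151 mm height run between adjacent posts with their undersides at z = 167 mm, their outer faces flush with the outside of the frame (the two x-running rails run between the posts' inner faces; the two y-running rails run between the posts' inner faces). 8 slats, each 91 mm wide (x) and 17 mm thick, lie across the top of the two x-running rails, running the full 1174 mm width of the frame in y; along x they sit between the end posts with a 125 mm gap after the −x posts and between neighbouring slats, leaving 130 mm before the +x posts.


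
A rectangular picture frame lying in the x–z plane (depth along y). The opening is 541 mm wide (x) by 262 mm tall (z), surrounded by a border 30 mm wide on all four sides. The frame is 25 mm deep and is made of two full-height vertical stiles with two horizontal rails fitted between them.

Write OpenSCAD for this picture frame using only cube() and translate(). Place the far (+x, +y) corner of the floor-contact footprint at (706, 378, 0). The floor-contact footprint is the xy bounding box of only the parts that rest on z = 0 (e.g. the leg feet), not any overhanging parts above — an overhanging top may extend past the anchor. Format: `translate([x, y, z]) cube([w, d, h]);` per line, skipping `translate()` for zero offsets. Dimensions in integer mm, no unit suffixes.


translate([105, 353, 0]) cube([30, 25, 322]);
translate([676, 353, 0]) cube([30, 25, 322]);
translate([135, 353, 0]) cube([541, 25, 30]);
translate([135, 353, 292]) cube([541, 25, 30]);


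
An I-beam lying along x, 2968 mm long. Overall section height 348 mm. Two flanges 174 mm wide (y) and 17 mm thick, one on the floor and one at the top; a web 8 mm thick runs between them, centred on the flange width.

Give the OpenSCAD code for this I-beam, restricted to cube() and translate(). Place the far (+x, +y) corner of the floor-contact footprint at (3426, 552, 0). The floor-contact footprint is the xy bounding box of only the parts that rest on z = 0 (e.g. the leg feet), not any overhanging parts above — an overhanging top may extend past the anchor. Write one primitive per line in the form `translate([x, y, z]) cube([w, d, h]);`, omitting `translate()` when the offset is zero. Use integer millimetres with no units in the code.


translate([458, 378, 0]) cube([2968, 174, 17]);
translate([458, 461, 17]) cube([2968, 8, 314]);
translate([458, 378, 331]) cube([2968, 174, 17]);


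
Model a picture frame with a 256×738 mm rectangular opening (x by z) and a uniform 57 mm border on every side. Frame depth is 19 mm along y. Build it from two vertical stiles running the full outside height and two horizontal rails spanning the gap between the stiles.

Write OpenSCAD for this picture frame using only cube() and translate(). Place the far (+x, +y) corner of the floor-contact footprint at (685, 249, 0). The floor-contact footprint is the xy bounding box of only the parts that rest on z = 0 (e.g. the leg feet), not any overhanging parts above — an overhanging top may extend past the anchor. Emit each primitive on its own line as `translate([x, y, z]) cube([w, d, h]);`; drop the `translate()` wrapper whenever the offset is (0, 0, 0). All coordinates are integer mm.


translate([315, 230, 0]) cube([57, 19, 852]);
translate([628, 230, 0]) cube([57, 19, 852]);
translate([372, 230, 0]) cube([256, 19, 57]);
translate([372, 230, 795]) cube([256, 19, 57]);


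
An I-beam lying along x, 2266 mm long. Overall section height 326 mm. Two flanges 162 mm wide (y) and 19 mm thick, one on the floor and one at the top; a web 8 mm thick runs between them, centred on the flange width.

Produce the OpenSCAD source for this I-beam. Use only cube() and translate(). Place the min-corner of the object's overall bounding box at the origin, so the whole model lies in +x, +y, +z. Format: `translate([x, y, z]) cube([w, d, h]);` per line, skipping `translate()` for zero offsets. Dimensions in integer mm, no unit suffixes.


cube([2266, 162, 19]);
translate([0, 77, 19]) cube([2266, 8, 288]);
translate([0, 0, 307]) cube([2266, 162, 19]);


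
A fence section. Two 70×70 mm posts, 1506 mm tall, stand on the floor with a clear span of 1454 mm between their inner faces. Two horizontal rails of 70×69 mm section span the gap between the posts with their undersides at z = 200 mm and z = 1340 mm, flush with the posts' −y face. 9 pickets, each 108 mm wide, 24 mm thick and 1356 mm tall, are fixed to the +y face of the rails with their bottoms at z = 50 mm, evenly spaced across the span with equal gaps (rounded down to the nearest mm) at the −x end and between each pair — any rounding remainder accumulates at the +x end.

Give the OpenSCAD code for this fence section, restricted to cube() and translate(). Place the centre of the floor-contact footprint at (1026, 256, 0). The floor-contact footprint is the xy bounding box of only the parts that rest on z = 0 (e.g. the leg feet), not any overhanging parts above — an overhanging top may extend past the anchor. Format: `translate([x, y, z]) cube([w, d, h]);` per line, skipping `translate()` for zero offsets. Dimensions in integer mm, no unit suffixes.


translate([229, 221, 0]) cube([70, 70, 1506]);
translate([1753, 221, 0]) cube([70, 70, 1506]);
translate([299, 221, 200]) cube([1454, 70, 69]);
translate([299, 221, 1340]) cube([1454, 70, 69]);
translate([347, 291, 50]) cube([108, 24, 1356]);
translate([503, 291, 50]) cube([108, 24, 1356]);
translate([659, 291, 50]) cube([108, 24, 1356]);
translate([815, 291, 50]) cube([108, 24, 1356]);
translate([971, 291, 50]) cube([108, 24, 1356]);
translate([1127, 291, 50]) cube([108, 24, 1356]);
translate([1283, 291, 50]) cube([108, 24, 1356]);
translate([1439, 291, 50]) cube([108, 24, 1356]);
translate([1595, 291, 50]) cube([108, 24, 1356]);


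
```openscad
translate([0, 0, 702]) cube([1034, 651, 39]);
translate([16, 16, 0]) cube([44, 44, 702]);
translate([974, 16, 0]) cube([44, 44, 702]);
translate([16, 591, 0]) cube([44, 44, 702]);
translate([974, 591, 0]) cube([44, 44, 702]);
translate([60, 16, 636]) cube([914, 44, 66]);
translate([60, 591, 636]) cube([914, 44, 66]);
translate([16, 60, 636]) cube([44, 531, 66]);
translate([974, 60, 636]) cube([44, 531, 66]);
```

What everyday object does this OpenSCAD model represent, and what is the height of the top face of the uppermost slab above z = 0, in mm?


A table. The table height is 741 mm.

A 1034×651×39 slab sits at z = 702 on four 44 mm square posts — a table. The top surface is at 702 + 39 = 741 mm.


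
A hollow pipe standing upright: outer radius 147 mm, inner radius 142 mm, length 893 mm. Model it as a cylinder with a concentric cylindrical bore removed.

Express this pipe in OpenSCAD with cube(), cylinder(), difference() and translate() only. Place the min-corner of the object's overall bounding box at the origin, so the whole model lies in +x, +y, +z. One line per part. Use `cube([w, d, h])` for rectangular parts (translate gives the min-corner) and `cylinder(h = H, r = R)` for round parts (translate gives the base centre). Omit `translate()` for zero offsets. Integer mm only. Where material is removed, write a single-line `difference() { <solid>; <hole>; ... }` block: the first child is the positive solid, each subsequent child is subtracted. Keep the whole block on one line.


difference() { translate([147, 147, 0]) cylinder(h = 893, r = 147); translate([147, 147, 0]) cylinder(h = 893, r = 142); }


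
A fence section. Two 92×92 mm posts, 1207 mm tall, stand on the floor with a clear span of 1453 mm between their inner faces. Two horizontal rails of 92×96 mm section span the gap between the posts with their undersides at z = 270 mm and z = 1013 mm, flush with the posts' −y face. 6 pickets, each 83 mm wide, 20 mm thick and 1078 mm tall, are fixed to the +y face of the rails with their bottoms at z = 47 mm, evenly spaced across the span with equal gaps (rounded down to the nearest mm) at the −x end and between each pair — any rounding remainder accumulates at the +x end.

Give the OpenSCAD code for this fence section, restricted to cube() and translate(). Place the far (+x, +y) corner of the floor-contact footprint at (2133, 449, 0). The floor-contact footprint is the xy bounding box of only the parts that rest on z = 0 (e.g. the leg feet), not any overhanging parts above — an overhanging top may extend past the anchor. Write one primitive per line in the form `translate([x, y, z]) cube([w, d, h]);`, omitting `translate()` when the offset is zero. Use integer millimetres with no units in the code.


translate([496, 357, 0]) cube([92, 92, 1207]);
translate([2041, 357, 0]) cube([92, 92, 1207]);
translate([588, 357, 270]) cube([1453, 92, 96]);
translate([588, 357, 1013]) cube([1453, 92, 96]);
translate([724, 449, 47]) cube([83, 20, 1078]);
translate([943, 449, 47]) cube([83, 20, 1078]);
translate([1162, 449, 47]) cube([83, 20, 1078]);
translate([1381, 449, 47]) cube([83, 20, 1078]);
translate([1600, 449, 47]) cube([83, 20, 1078]);
translate([1819, 449, 47]) cube([83, 20, 1078]);


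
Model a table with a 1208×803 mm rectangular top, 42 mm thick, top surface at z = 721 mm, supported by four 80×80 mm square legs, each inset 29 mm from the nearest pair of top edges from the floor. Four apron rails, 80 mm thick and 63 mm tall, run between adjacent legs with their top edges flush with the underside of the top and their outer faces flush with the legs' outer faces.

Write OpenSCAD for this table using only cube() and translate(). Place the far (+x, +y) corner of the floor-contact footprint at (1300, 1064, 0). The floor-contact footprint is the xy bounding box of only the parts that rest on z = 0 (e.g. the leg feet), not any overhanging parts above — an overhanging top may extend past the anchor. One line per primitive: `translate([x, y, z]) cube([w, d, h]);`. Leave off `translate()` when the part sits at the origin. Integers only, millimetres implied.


translate([121, 290, 679]) cube([1208, 803, 42]);
translate([150, 319, 0]) cube([80, 80, 679]);
translate([1220, 319, 0]) cube([80, 80, 679]);
translate([150, 984, 0]) cube([80, 80, 679]);
translate([1220, 984, 0]) cube([80, 80, 679]);
translate([230, 319, 616]) cube([990, 80, 63]);
translate([230, 984, 616]) cube([990, 80, 63]);
translate([150, 399, 616]) cube([80, 585, 63]);
translate([1220, 399, 616]) cube([80, 585, 63]);


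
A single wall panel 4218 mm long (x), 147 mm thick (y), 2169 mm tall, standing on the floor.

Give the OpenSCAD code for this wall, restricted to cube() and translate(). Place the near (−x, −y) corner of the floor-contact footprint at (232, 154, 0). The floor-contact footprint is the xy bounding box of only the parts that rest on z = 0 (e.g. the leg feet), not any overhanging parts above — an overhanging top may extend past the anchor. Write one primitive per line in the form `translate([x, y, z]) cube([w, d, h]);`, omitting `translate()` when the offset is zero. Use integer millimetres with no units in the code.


translate([232, 154, 0]) cube([4218, 147, 2169]);


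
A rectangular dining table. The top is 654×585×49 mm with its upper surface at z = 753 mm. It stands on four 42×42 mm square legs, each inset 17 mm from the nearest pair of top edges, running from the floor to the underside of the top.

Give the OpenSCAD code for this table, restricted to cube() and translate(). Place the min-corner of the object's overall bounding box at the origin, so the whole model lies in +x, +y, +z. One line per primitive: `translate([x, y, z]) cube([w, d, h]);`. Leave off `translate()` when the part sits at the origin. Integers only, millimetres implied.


translate([0, 0, 704]) cube([654, 585, 49]);
translate([17, 17, 0]) cube([42, 42, 704]);
translate([595, 17, 0]) cube([42, 42, 704]);
translate([17, 526, 0]) cube([42, 42, 704]);
translate([595, 526, 0]) cube([42, 42, 704]);


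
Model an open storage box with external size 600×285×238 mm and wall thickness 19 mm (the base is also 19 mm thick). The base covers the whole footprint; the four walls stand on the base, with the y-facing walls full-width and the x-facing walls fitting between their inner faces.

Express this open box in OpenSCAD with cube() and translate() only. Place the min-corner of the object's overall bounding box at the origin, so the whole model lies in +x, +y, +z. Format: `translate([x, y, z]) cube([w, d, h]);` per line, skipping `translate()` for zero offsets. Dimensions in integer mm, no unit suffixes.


cube([600, 285, 19]);
translate([0, 0, 19]) cube([600, 19, 219]);
translate([0, 266, 19]) cube([600, 19, 219]);
translate([0, 19, 19]) cube([19, 247, 219]);
translate([581, 19, 19]) cube([19, 247, 219]);


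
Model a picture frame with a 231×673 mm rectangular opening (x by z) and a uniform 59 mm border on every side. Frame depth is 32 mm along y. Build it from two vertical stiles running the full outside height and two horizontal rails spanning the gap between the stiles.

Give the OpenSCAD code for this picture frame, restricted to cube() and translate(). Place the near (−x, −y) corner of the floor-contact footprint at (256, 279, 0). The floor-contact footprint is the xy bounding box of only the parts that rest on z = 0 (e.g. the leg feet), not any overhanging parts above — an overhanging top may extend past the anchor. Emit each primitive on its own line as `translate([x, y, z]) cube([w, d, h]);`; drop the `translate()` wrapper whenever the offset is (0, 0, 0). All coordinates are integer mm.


translate([256, 279, 0]) cube([59, 32, 791]);
translate([546, 279, 0]) cube([59, 32, 791]);
translate([315, 279, 0]) cube([231, 32, 59]);
translate([315, 279, 732]) cube([231, 32, 59]);


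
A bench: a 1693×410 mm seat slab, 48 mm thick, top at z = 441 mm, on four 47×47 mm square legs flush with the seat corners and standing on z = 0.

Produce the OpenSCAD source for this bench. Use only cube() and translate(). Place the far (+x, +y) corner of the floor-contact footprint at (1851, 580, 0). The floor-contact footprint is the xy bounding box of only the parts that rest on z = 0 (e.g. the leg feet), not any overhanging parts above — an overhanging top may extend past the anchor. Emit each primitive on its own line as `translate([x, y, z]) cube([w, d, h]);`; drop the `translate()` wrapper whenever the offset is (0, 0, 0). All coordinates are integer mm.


translate([158, 170, 393]) cube([1693, 410, 48]);
translate([158, 170, 0]) cube([47, 47, 393]);
translate([158, 533, 0]) cube([47, 47, 393]);
translate([1804, 170, 0]) cube([47, 47, 393]);
translate([1804, 533, 0]) cube([47, 47, 393]);


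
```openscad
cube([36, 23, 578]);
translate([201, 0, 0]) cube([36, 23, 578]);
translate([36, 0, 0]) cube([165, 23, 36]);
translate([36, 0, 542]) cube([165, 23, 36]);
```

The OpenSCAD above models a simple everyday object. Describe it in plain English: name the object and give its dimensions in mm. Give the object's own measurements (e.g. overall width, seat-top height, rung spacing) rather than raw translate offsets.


A rectangular picture frame lying in the x–z plane (depth along y). The opening is 165 mm wide (x) by 506 mm tall (z), surrounded by a border 36 mm wide on all four sides. The frame is 23 mm deep and is made of two full-height vertical stiles with two horizontal rails fitted between them.


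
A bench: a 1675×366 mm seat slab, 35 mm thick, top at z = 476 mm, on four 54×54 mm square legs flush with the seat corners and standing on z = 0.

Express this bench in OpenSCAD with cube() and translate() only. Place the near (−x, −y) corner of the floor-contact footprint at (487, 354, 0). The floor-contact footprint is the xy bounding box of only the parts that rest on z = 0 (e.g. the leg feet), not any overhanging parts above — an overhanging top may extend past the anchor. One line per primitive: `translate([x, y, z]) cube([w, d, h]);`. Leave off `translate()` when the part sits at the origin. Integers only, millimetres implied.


translate([487, 354, 441]) cube([1675, 366, 35]);
translate([487, 354, 0]) cube([54, 54, 441]);
translate([487, 666, 0]) cube([54, 54, 441]);
translate([2108, 354, 0]) cube([54, 54, 441]);
translate([2108, 666, 0]) cube([54, 54, 441]);


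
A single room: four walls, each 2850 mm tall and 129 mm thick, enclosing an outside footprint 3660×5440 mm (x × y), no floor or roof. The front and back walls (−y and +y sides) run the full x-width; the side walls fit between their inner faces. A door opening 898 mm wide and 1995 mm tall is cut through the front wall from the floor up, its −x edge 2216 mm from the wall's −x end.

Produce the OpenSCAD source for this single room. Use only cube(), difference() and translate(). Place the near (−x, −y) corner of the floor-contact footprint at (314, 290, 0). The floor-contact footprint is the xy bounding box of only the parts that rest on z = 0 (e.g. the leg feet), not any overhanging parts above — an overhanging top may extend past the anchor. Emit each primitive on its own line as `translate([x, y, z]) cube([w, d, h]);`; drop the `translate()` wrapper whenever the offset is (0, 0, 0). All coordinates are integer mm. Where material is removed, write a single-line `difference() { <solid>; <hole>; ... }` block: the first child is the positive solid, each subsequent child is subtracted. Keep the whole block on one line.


difference() { translate([314, 290, 0]) cube([3660, 129, 2850]); translate([2530, 290, 0]) cube([898, 129, 1995]); }
translate([314, 5601, 0]) cube([3660, 129, 2850]);
translate([314, 419, 0]) cube([129, 5182, 2850]);
translate([3845, 419, 0]) cube([129, 5182, 2850]);


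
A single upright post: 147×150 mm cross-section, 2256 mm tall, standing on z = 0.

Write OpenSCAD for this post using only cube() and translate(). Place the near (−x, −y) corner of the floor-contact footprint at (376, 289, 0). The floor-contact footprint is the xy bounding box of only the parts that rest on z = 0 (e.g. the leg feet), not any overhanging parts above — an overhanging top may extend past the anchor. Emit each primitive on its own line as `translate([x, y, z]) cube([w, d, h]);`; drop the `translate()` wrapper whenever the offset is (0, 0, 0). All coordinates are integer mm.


translate([376, 289, 0]) cube([147, 150, 2256]);


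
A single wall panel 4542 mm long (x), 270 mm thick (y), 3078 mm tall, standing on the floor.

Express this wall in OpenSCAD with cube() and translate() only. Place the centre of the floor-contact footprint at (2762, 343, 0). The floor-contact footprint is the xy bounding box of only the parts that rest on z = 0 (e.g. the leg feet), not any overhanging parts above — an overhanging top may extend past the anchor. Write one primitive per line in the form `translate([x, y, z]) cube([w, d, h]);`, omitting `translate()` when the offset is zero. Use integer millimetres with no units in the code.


translate([491, 208, 0]) cube([4542, 270, 3078]);


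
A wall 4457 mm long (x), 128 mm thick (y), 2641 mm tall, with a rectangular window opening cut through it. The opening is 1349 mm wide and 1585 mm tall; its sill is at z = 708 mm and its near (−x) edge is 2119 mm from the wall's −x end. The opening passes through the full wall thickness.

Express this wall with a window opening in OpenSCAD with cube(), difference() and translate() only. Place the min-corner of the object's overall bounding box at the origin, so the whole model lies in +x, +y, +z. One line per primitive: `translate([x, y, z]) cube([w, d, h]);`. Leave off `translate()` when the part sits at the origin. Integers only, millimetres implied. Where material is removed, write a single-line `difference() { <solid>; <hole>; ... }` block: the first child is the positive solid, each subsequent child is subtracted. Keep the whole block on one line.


difference() { cube([4457, 128, 2641]); translate([2119, 0, 708]) cube([1349, 128, 1585]); }


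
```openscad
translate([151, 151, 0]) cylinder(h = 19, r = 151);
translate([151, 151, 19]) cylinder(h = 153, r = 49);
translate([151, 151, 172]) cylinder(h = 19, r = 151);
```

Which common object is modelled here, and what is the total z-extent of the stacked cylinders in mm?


A spool. The overall height is 191 mm.

Three coaxial cylinders, large–small–large — a spool. Two 19 mm flanges and a 153 mm core give 19 + 153 + 19 = 191 mm.


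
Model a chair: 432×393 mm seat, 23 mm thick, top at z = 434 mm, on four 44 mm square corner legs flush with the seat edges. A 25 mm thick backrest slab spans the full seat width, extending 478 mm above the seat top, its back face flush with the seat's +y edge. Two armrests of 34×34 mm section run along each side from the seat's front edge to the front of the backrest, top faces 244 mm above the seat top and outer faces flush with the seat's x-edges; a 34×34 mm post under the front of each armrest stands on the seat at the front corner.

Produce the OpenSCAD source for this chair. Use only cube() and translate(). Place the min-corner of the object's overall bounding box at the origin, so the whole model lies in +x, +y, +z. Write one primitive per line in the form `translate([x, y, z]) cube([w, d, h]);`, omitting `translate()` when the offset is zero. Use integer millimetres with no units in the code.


translate([0, 0, 411]) cube([432, 393, 23]);
cube([44, 44, 411]);
translate([388, 0, 0]) cube([44, 44, 411]);
translate([0, 349, 0]) cube([44, 44, 411]);
translate([388, 349, 0]) cube([44, 44, 411]);
translate([0, 368, 434]) cube([432, 25, 478]);
translate([0, 0, 644]) cube([34, 368, 34]);
translate([398, 0, 644]) cube([34, 368, 34]);
translate([0, 0, 434]) cube([34, 34, 210]);
translate([398, 0, 434]) cube([34, 34, 210]);


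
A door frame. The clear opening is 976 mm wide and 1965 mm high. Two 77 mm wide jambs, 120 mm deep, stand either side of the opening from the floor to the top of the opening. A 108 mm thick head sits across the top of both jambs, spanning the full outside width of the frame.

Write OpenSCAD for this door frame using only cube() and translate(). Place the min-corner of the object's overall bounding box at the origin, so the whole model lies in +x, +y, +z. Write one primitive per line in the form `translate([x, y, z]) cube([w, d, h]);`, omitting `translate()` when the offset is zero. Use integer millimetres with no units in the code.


cube([77, 120, 1965]);
translate([1053, 0, 0]) cube([77, 120, 1965]);
translate([0, 0, 1965]) cube([1130, 120, 108]);


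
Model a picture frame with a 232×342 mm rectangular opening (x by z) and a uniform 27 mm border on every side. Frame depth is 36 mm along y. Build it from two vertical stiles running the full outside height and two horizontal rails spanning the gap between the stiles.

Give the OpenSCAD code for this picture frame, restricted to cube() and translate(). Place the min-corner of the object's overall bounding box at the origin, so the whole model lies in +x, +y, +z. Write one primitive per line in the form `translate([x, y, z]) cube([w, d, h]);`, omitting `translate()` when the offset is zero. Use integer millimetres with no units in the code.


cube([27, 36, 396]);
translate([259, 0, 0]) cube([27, 36, 396]);
translate([27, 0, 0]) cube([232, 36, 27]);
translate([27, 0, 369]) cube([232, 36, 27]);


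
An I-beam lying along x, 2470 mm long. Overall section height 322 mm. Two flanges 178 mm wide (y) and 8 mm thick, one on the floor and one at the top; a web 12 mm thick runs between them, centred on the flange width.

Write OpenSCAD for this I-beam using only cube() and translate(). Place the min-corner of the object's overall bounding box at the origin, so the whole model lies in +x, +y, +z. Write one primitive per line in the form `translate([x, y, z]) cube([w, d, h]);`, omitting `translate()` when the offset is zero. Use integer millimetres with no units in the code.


cube([2470, 178, 8]);
translate([0, 83, 8]) cube([2470, 12, 306]);
translate([0, 0, 314]) cube([2470, 178, 8]);


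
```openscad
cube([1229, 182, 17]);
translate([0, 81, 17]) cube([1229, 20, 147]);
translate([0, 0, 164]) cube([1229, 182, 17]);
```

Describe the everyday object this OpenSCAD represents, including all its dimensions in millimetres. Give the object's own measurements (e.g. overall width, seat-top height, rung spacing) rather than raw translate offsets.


An I-beam lying along x, 1229 mm long. Overall section height 181 mm. Two flanges 182 mm wide (y) and 17 mm thick, one on the floor and one at the top; a web 20 mm thick runs between them, centred on the flange width.


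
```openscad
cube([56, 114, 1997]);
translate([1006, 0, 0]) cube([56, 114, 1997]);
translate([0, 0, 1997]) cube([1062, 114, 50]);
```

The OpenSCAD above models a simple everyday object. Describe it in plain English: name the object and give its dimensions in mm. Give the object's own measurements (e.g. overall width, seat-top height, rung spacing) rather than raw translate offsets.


A door frame. The clear opening is 950 mm wide and 1997 mm high. Two 56 mm wide jambs, 114 mm deep, stand either side of the opening from the floor to the top of the opening. A 50 mm thick head sits across the top of both jambs, spanning the full outside width of the frame.


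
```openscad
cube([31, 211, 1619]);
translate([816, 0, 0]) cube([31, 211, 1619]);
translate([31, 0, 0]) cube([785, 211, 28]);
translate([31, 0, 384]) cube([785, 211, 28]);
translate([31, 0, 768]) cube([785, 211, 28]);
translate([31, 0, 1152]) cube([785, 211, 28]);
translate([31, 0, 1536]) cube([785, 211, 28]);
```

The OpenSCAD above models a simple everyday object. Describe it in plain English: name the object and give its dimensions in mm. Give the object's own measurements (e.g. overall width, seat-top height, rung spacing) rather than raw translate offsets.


An open bookshelf. Two side panels, each 31 mm thick, 211 mm deep and 1619 mm tall, stand 847 mm apart (outside-to-outside). Between them sit 5 shelves, each 28 mm thick and 211 mm deep, spanning the full gap between the sides. The bottom shelf rests on the floor (its underside at z = 0) and the clear gap between one shelf's top and the next shelf's underside is 356 mm.


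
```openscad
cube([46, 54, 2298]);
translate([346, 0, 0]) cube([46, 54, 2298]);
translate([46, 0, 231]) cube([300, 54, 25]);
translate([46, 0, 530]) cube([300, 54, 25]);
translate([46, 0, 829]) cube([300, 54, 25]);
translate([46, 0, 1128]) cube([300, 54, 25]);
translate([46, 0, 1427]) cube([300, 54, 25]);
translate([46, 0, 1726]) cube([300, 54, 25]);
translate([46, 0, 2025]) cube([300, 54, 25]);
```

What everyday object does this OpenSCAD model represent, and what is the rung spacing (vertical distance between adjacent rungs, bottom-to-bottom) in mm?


A ladder. The rung spacing is 299 mm.

Two tall 46×54 posts with 7 short bars between them — a ladder. Adjacent rungs sit at z = 231 and z = 530, so the spacing is 530 − 231 = 299 mm.


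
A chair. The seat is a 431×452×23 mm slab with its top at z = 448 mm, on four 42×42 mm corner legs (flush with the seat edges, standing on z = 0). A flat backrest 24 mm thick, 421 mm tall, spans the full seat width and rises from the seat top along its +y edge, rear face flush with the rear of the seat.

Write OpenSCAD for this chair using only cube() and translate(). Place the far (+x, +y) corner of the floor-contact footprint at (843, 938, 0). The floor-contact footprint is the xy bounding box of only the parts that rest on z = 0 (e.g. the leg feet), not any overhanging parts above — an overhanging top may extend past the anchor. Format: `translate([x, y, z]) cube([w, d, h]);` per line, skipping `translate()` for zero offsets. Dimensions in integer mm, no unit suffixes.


translate([412, 486, 425]) cube([431, 452, 23]);
translate([412, 486, 0]) cube([42, 42, 425]);
translate([801, 486, 0]) cube([42, 42, 425]);
translate([412, 896, 0]) cube([42, 42, 425]);
translate([801, 896, 0]) cube([42, 42, 425]);
translate([412, 914, 448]) cube([431, 24, 421]);
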